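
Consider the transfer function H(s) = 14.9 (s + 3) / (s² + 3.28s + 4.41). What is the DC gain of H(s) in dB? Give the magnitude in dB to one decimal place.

H(0) = 14.9 × 3 / 4.41 = 10.136
20 log₁₀(10.136) = 20.12 dB

20.1 dB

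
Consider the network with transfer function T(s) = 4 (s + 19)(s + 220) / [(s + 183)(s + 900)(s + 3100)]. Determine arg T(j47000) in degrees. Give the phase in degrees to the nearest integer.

∠(j47000 + 19) = arctan(47000/19) = 89.98°
∠(j47000 + 220) = arctan(47000/220) = 89.73°
∠(j47000 + 183) = arctan(47000/183) = 89.78°
∠(j47000 + 900) = arctan(47000/900) = 88.90°
∠(j47000 + 3100) = arctan(47000/3100) = 86.23°
∠T(j47000) = 89.98° + 89.73° − (89.78° + 88.90° + 86.23°) = -85.20°

-85 deg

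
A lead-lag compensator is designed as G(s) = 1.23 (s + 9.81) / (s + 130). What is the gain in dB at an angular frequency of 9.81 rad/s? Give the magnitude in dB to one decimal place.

|j9.81 + 9.81| = √(9.81² + 9.81²) = 13.87
|j9.81 + 130| = √(9.81² + 130²) = 130.4
|G(j9.81)| = 1.23 × 13.87 / 130.4 = 0.13089
20 log₁₀(0.13089) = -17.66 dB

-17.7 dB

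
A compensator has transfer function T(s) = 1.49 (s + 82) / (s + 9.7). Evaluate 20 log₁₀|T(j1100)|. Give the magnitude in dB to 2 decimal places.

3.49 dB

|j1100 + 82| = √(1100² + 82²) = 1103
|j1100 + 9.7| = √(1100² + 9.7²) = 1100
|T(j1100)| = 1.49 × 1103 / 1100 = 1.4941
20 log₁₀(1.4941) = 3.487 dB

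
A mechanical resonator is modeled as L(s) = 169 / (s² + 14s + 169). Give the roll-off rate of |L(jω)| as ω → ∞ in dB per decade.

-40 dB/decade

With 0 zeros and 2 poles, the high-frequency asymptotic slope is 20 × (0 − 2) = -40 dB/decade.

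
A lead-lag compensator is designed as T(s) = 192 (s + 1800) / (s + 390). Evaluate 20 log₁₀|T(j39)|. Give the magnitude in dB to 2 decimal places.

|j39 + 1800| = √(39² + 1800²) = 1800
|j39 + 390| = √(39² + 390²) = 391.9
|T(j39)| = 192 × 1800 / 391.9 = 881.96
20 log₁₀(881.96) = 58.909 dB

58.91 dB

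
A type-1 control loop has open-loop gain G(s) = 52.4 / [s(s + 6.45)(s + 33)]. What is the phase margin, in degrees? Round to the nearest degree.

Gain crossover: |G(jω)| = 1 at ω ≈ 0.246 rad/sec.
∠G(j0.246) = −90° − arctan(0.246/6.45) − arctan(0.246/33) ≈ -92.61°
PM = 180° + (-92.61°) = 87.39°

87°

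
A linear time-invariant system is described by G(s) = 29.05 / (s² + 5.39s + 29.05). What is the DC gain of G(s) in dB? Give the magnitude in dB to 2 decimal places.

G(0) = 29.05 / 29.05 = 1
20 log₁₀(1) = 0.000 dB

0.00 dB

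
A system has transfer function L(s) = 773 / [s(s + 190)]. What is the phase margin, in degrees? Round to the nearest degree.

Gain crossover: |L(jω)| = 1 at ω ≈ 4.07 rad s⁻¹.
∠L(j4.07) = −90° − arctan(4.07/190) ≈ -91.23°
PM = 180° + (-91.23°) = 88.77°

89°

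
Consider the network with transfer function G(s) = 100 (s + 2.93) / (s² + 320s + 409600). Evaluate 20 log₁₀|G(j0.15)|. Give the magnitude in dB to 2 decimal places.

-62.90 dB

|j0.15 + 2.93| = √(0.15² + 2.93²) = 2.934
|(j0.15)² + 320(j0.15) + 409600| = |4.096e+05 + j48| = 4.096e+05
|G(j0.15)| = 100 × 2.934 / 4.096e+05 = 0.00071627
20 log₁₀(0.00071627) = -62.898 dB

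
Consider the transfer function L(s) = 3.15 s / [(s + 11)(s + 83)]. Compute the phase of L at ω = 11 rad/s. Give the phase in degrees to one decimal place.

37.5°

∠(j11) = 90.00°
∠(j11 + 11) = arctan(11/11) = 45.00°
∠(j11 + 83) = arctan(11/83) = 7.55°
∠L(j11) = 90.00° − (45.00° + 7.55°) = 37.45°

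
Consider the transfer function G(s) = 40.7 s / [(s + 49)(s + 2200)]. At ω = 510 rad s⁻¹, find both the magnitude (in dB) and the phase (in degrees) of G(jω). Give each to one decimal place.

|j510| = 510
|j510 + 49| = √(510² + 49²) = 512.3
|j510 + 2200| = √(510² + 2200²) = 2258
|G(j510)| = 40.7 × 510 / (512.3 × 2258) = 0.017939
20 log₁₀(0.017939) = -34.92 dB
∠(j510) = 90.00°
∠(j510 + 49) = arctan(510/49) = 84.51°
∠(j510 + 2200) = arctan(510/2200) = 13.05°
∠G(j510) = 90.00° − (84.51° + 13.05°) = -7.56°

|G| = -34.9 dB, ∠G = -7.6 deg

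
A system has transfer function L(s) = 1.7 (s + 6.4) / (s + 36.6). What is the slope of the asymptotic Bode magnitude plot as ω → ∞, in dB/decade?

With 1 zero and 1 pole, the high-frequency asymptotic slope is 20 × (1 − 1) = 0 dB/decade.

0 dB/decade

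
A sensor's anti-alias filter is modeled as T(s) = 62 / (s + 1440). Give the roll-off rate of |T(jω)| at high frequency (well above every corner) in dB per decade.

With 0 zeros and 1 pole, the high-frequency asymptotic slope is 20 × (0 − 1) = -20 dB/decade.

-20 dB/decade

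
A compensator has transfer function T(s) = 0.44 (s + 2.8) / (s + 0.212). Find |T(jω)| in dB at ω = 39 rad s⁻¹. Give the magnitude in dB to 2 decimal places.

|j39 + 2.8| = √(39² + 2.8²) = 39.1
|j39 + 0.212| = √(39² + 0.212²) = 39
|T(j39)| = 0.44 × 39.1 / 39 = 0.44113
20 log₁₀(0.44113) = -7.109 dB

-7.11 dB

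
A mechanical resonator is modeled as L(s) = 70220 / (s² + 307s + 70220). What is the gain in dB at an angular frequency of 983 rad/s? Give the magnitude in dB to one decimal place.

|(j983)² + 307(j983) + 70220| = |-8.9607e+05 + j3.0178e+05| = 9.455e+05
|L(j983)| = 70220 / 9.455e+05 = 0.074266
20 log₁₀(0.074266) = -22.58 dB

-22.6 dB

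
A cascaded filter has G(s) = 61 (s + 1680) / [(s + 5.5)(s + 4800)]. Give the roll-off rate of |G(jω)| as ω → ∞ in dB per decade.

-20 dB/decade

With 1 zero and 2 poles, the high-frequency asymptotic slope is 20 × (1 − 2) = -20 dB/decade.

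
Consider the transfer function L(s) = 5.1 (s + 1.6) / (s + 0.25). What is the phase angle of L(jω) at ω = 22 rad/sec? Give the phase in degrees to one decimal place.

-3.5°

∠(j22 + 1.6) = arctan(22/1.6) = 85.84°
∠(j22 + 0.25) = arctan(22/0.25) = 89.35°
∠L(j22) = 85.84° − 89.35° = -3.51°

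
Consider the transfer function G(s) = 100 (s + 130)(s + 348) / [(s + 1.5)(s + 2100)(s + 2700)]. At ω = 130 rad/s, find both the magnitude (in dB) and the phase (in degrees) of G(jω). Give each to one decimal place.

|j130 + 130| = √(130² + 130²) = 183.8
|j130 + 348| = √(130² + 348²) = 371.5
|j130 + 1.5| = √(130² + 1.5²) = 130
|j130 + 2100| = √(130² + 2100²) = 2104
|j130 + 2700| = √(130² + 2700²) = 2703
|G(j130)| = 100 × 183.8 × 371.5 / (130 × 2104 × 2703) = 0.0092367
20 log₁₀(0.0092367) = -40.69 dB
∠(j130 + 130) = arctan(130/130) = 45.00°
∠(j130 + 348) = arctan(130/348) = 20.48°
∠(j130 + 1.5) = arctan(130/1.5) = 89.34°
∠(j130 + 2100) = arctan(130/2100) = 3.54°
∠(j130 + 2700) = arctan(130/2700) = 2.76°
∠G(j130) = 45.00° + 20.48° − (89.34° + 3.54° + 2.76°) = -30.15°

|G| = -40.7 dB, ∠G = -30.2°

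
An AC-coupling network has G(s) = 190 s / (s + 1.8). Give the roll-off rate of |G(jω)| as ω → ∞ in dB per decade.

With 1 zero and 1 pole, the high-frequency asymptotic slope is 20 × (1 − 1) = 0 dB/decade.

0 dB/decade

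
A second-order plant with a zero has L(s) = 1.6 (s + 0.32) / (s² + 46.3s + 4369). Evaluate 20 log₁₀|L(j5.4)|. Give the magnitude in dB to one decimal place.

|j5.4 + 0.32| = √(5.4² + 0.32²) = 5.409
|(j5.4)² + 46.3(j5.4) + 4369| = |4339.8 + j250.02| = 4347
|L(j5.4)| = 1.6 × 5.409 / 4347 = 0.001991
20 log₁₀(0.001991) = -54.02 dB

-54.0 dB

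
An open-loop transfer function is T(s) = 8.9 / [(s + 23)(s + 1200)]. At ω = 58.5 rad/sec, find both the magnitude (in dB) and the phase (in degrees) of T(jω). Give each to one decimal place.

|T| = -78.6 dB, ∠T = -71.3°

|j58.5 + 23| = √(58.5² + 23²) = 62.86
|j58.5 + 1200| = √(58.5² + 1200²) = 1201
|T(j58.5)| = 8.9 / (62.86 × 1201) = 0.00011785
20 log₁₀(0.00011785) = -78.57 dB
∠(j58.5 + 23) = arctan(58.5/23) = 68.54°
∠(j58.5 + 1200) = arctan(58.5/1200) = 2.79°
∠T(j58.5) = − (68.54° + 2.79°) = -71.33°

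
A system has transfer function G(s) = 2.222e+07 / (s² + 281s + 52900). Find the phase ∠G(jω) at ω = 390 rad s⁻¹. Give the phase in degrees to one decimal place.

-132.2 deg

∠[(j390)² + 281(j390) + 52900] = ∠[-99200 + j1.0959e+05] = 132.15°
∠G(j390) = −132.15° = -132.15°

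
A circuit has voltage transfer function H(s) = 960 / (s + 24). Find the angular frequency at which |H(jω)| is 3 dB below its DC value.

24 rad/sec

For a single-pole low-pass, the −3 dB point is at the pole: ω = 24 rad/sec.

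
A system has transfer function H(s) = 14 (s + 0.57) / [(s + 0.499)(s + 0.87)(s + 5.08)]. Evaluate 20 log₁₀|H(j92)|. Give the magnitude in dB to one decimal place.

|j92 + 0.57| = √(92² + 0.57²) = 92
|j92 + 0.499| = √(92² + 0.499²) = 92
|j92 + 0.87| = √(92² + 0.87²) = 92
|j92 + 5.08| = √(92² + 5.08²) = 92.14
|H(j92)| = 14 × 92 / (92 × 92 × 92.14) = 0.0016515
20 log₁₀(0.0016515) = -55.64 dB

-55.6 dB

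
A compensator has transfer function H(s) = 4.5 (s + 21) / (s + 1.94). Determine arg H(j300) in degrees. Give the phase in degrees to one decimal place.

∠(j300 + 21) = arctan(300/21) = 86.00°
∠(j300 + 1.94) = arctan(300/1.94) = 89.63°
∠H(j300) = 86.00° − 89.63° = -3.63°

-3.6°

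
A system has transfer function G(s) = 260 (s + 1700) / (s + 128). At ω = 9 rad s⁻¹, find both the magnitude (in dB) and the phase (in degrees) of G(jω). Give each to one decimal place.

|j9 + 1700| = √(9² + 1700²) = 1700
|j9 + 128| = √(9² + 128²) = 128.3
|G(j9)| = 260 × 1700 / 128.3 = 3444.7
20 log₁₀(3444.7) = 70.74 dB
∠(j9 + 1700) = arctan(9/1700) = 0.30°
∠(j9 + 128) = arctan(9/128) = 4.02°
∠G(j9) = 0.30° − 4.02° = -3.72°

|G| = 70.7 dB, ∠G = -3.7°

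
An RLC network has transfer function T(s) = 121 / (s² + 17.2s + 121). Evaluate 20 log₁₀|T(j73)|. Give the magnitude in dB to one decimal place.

-32.9 dB

|(j73)² + 17.2(j73) + 121| = |-5208 + j1255.6| = 5357
|T(j73)| = 121 / 5357 = 0.022586
20 log₁₀(0.022586) = -32.92 dB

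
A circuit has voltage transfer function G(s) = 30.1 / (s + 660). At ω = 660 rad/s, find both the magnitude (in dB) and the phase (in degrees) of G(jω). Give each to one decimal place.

|j660 + 660| = √(660² + 660²) = 933.4
|G(j660)| = 30.1 / 933.4 = 0.032248
20 log₁₀(0.032248) = -29.83 dB
∠(j660 + 660) = arctan(660/660) = 45.00°
∠G(j660) = −45.00° = -45.00°

|G| = -29.8 dB, ∠G = -45.0°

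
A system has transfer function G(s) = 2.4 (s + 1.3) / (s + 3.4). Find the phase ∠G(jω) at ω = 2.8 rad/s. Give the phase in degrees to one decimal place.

25.6°

∠(j2.8 + 1.3) = arctan(2.8/1.3) = 65.10°
∠(j2.8 + 3.4) = arctan(2.8/3.4) = 39.47°
∠G(j2.8) = 65.10° − 39.47° = 25.62°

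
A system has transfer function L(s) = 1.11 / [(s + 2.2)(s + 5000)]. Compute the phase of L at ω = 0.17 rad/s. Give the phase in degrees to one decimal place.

∠(j0.17 + 2.2) = arctan(0.17/2.2) = 4.42°
∠(j0.17 + 5000) = arctan(0.17/5000) = 0.00°
∠L(j0.17) = − (4.42° + 0.00°) = -4.42°

-4.4°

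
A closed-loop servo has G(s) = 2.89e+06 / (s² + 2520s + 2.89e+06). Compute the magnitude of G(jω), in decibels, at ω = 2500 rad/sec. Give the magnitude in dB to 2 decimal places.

|(j2500)² + 2520(j2500) + 2.89e+06| = |-3.36e+06 + j6.3e+06| = 7.14e+06
|G(j2500)| = 2.89e+06 / 7.14e+06 = 0.40476
20 log₁₀(0.40476) = -7.856 dB

-7.86 dB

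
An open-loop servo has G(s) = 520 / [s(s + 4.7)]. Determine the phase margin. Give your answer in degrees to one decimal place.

Gain crossover: |G(jω)| = 1 at ω ≈ 22.6 rad/sec.
∠G(j22.6) = −90° − arctan(22.6/4.7) ≈ -168.23°
PM = 180° + (-168.23°) = 11.77°

11.8°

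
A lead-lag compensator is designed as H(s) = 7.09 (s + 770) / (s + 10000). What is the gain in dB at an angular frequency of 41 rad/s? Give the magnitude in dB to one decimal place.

-5.2 dB

|j41 + 770| = √(41² + 770²) = 771.1
|j41 + 10000| = √(41² + 10000²) = 1e+04
|H(j41)| = 7.09 × 771.1 / 1e+04 = 0.5467
20 log₁₀(0.5467) = -5.25 dB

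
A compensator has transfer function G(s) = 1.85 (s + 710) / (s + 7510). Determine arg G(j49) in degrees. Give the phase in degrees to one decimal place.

3.6 deg

∠(j49 + 710) = arctan(49/710) = 3.95°
∠(j49 + 7510) = arctan(49/7510) = 0.37°
∠G(j49) = 3.95° − 0.37° = 3.57°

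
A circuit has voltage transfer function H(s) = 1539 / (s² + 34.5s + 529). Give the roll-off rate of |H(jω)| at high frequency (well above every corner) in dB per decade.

With 0 zeros and 2 poles, the high-frequency asymptotic slope is 20 × (0 − 2) = -40 dB/decade.

-40 dB/decade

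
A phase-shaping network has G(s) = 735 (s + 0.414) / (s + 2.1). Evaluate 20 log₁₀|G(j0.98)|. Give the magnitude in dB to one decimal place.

50.6 dB

|j0.98 + 0.414| = √(0.98² + 0.414²) = 1.064
|j0.98 + 2.1| = √(0.98² + 2.1²) = 2.317
|G(j0.98)| = 735 × 1.064 / 2.317 = 337.42
20 log₁₀(337.42) = 50.56 dB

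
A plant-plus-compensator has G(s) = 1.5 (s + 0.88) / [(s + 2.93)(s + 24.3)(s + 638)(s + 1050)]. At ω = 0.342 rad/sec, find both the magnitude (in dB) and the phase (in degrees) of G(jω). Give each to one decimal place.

|j0.342 + 0.88| = √(0.342² + 0.88²) = 0.9441
|j0.342 + 2.93| = √(0.342² + 2.93²) = 2.95
|j0.342 + 24.3| = √(0.342² + 24.3²) = 24.3
|j0.342 + 638| = √(0.342² + 638²) = 638
|j0.342 + 1050| = √(0.342² + 1050²) = 1050
|G(j0.342)| = 1.5 × 0.9441 / (2.95 × 24.3 × 638 × 1050) = 2.9489e-08
20 log₁₀(2.9489e-08) = -150.61 dB
∠(j0.342 + 0.88) = arctan(0.342/0.88) = 21.24°
∠(j0.342 + 2.93) = arctan(0.342/2.93) = 6.66°
∠(j0.342 + 24.3) = arctan(0.342/24.3) = 0.81°
∠(j0.342 + 638) = arctan(0.342/638) = 0.03°
∠(j0.342 + 1050) = arctan(0.342/1050) = 0.02°
∠G(j0.342) = 21.24° − (6.66° + 0.81° + 0.03° + 0.02°) = 13.72°

|G| = -150.6 dB, ∠G = 13.7 deg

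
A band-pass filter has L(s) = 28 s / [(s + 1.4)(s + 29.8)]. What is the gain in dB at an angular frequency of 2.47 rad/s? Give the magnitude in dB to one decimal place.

|j2.47| = 2.47
|j2.47 + 1.4| = √(2.47² + 1.4²) = 2.839
|j2.47 + 29.8| = √(2.47² + 29.8²) = 29.9
|L(j2.47)| = 28 × 2.47 / (2.839 × 29.9) = 0.81463
20 log₁₀(0.81463) = -1.78 dB

-1.8 dB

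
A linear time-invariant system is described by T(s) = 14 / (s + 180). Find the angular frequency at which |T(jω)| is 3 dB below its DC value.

180 rad/sec

For a single-pole low-pass, the −3 dB point is at the pole: ω = 180 rad/sec.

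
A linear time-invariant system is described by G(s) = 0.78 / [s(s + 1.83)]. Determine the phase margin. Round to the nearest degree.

Gain crossover: |G(jω)| = 1 at ω ≈ 0.416 rad s⁻¹.
∠G(j0.416) = −90° − arctan(0.416/1.83) ≈ -102.80°
PM = 180° + (-102.80°) = 77.20°

77 deg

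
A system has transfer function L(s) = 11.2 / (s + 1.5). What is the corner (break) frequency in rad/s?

The single real pole at s = −1.5 gives a corner at ω = 1.5 rad/s.

1.5 rad/s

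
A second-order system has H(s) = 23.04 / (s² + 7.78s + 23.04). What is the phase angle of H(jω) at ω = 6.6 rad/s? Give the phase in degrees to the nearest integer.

∠[(j6.6)² + 7.78(j6.6) + 23.04] = ∠[-20.52 + j51.348] = 111.78°
∠H(j6.6) = −111.78° = -111.78°

-112°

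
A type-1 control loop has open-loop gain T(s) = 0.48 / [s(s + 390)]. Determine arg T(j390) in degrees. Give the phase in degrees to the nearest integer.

∠(j390 + 390) = arctan(390/390) = 45.00°
∠(j390) = 90.00°
∠T(j390) = − (45.00° + 90.00°) = -135.00°

-135°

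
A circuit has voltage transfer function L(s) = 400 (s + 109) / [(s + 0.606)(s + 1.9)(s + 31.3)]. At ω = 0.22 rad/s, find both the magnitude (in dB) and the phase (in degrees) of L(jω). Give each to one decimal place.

|L| = 61.1 dB, ∠L = -26.8°

|j0.22 + 109| = √(0.22² + 109²) = 109
|j0.22 + 0.606| = √(0.22² + 0.606²) = 0.6447
|j0.22 + 1.9| = √(0.22² + 1.9²) = 1.913
|j0.22 + 31.3| = √(0.22² + 31.3²) = 31.3
|L(j0.22)| = 400 × 109 / (0.6447 × 1.913 × 31.3) = 1129.6
20 log₁₀(1129.6) = 61.06 dB
∠(j0.22 + 109) = arctan(0.22/109) = 0.12°
∠(j0.22 + 0.606) = arctan(0.22/0.606) = 19.95°
∠(j0.22 + 1.9) = arctan(0.22/1.9) = 6.60°
∠(j0.22 + 31.3) = arctan(0.22/31.3) = 0.40°
∠L(j0.22) = 0.12° − (19.95° + 6.60° + 0.40°) = -26.84°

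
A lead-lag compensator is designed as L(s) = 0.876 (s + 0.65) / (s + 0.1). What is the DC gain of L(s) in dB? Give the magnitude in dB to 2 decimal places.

15.11 dB

L(0) = 0.876 × 0.65 / 0.1 = 5.694
20 log₁₀(5.694) = 15.108 dB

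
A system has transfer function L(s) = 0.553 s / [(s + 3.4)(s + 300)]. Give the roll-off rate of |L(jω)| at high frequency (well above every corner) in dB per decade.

With 1 zero and 2 poles, the high-frequency asymptotic slope is 20 × (1 − 2) = -20 dB/decade.

-20 dB/decade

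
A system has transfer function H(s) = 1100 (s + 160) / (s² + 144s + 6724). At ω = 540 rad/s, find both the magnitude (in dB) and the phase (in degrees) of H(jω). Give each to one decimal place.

|j540 + 160| = √(540² + 160²) = 563.2
|(j540)² + 144(j540) + 6724| = |-2.8488e+05 + j77760| = 2.953e+05
|H(j540)| = 1100 × 563.2 / 2.953e+05 = 2.098
20 log₁₀(2.098) = 6.44 dB
∠(j540 + 160) = arctan(540/160) = 73.50°
∠[(j540)² + 144(j540) + 6724] = ∠[-2.8488e+05 + j77760] = 164.73°
∠H(j540) = 73.50° − 164.73° = -91.24°

|H| = 6.4 dB, ∠H = -91.2°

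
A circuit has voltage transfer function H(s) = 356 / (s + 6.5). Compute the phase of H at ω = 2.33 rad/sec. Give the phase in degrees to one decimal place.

-19.7°

∠(j2.33 + 6.5) = arctan(2.33/6.5) = 19.72°
∠H(j2.33) = −19.72° = -19.72°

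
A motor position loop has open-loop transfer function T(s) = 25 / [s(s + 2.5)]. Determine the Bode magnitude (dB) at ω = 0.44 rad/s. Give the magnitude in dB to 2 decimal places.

27.00 dB

|j0.44 + 2.5| = √(0.44² + 2.5²) = 2.538
|j0.44| = 0.44
|T(j0.44)| = 25 / (2.538 × 0.44) = 22.383
20 log₁₀(22.383) = 26.998 dB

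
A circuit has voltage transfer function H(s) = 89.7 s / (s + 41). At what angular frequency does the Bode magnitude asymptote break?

The single real pole at s = −41 gives a corner at ω = 41 rad s⁻¹.

41 rad s⁻¹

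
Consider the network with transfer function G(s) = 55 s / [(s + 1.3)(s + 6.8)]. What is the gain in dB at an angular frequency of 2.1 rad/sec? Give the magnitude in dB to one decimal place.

16.4 dB

|j2.1| = 2.1
|j2.1 + 1.3| = √(2.1² + 1.3²) = 2.47
|j2.1 + 6.8| = √(2.1² + 6.8²) = 7.117
|G(j2.1)| = 55 × 2.1 / (2.47 × 7.117) = 6.5709
20 log₁₀(6.5709) = 16.35 dB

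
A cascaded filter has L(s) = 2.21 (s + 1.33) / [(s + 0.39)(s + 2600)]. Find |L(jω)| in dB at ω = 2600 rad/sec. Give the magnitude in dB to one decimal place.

|j2600 + 1.33| = √(2600² + 1.33²) = 2600
|j2600 + 0.39| = √(2600² + 0.39²) = 2600
|j2600 + 2600| = √(2600² + 2600²) = 3677
|L(j2600)| = 2.21 × 2600 / (2600 × 3677) = 0.00060104
20 log₁₀(0.00060104) = -64.42 dB

-64.4 dB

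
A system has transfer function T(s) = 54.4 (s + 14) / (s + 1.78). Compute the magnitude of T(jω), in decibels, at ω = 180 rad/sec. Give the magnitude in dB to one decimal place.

34.7 dB

|j180 + 14| = √(180² + 14²) = 180.5
|j180 + 1.78| = √(180² + 1.78²) = 180
|T(j180)| = 54.4 × 180.5 / 180 = 54.562
20 log₁₀(54.562) = 34.74 dB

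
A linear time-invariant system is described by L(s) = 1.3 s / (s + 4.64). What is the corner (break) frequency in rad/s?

The single real pole at s = −4.64 gives a corner at ω = 4.64 rad/s.

4.64 rad/s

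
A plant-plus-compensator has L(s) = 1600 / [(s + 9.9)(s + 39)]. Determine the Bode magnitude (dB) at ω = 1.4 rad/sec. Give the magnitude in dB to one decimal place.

12.3 dB

|j1.4 + 9.9| = √(1.4² + 9.9²) = 9.998
|j1.4 + 39| = √(1.4² + 39²) = 39.03
|L(j1.4)| = 1600 / (9.998 × 39.03) = 4.1005
20 log₁₀(4.1005) = 12.26 dB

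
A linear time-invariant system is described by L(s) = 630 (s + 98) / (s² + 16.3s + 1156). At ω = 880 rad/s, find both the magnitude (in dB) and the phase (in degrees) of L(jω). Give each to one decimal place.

|j880 + 98| = √(880² + 98²) = 885.4
|(j880)² + 16.3(j880) + 1156| = |-7.7324e+05 + j14344| = 7.734e+05
|L(j880)| = 630 × 885.4 / 7.734e+05 = 0.72129
20 log₁₀(0.72129) = -2.84 dB
∠(j880 + 98) = arctan(880/98) = 83.65°
∠[(j880)² + 16.3(j880) + 1156] = ∠[-7.7324e+05 + j14344] = 178.94°
∠L(j880) = 83.65° − 178.94° = -95.29°

|L| = -2.8 dB, ∠L = -95.3°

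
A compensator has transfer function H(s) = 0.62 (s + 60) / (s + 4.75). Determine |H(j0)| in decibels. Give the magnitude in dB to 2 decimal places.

H(0) = 0.62 × 60 / 4.75 = 7.8316
20 log₁₀(7.8316) = 17.877 dB

17.88 dB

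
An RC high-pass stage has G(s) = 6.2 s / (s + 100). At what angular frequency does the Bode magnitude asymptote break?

The single real pole at s = −100 gives a corner at ω = 100 rad/sec.

100 rad/sec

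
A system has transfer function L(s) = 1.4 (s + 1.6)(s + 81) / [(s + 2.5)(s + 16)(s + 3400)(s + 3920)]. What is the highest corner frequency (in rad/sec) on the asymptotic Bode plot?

3920 rad/sec

Break frequencies occur at each pole and zero magnitude: 1.6 rad/sec, 2.5 rad/sec, 16 rad/sec, 81 rad/sec, 3400 rad/sec, 3920 rad/sec.
The highest is 3920 rad/sec.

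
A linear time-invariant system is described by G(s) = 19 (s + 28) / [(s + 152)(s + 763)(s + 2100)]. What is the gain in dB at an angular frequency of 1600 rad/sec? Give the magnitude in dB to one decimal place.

-107.9 dB

|j1600 + 28| = √(1600² + 28²) = 1600
|j1600 + 152| = √(1600² + 152²) = 1607
|j1600 + 763| = √(1600² + 763²) = 1773
|j1600 + 2100| = √(1600² + 2100²) = 2640
|G(j1600)| = 19 × 1600 / (1607 × 1773 × 2640) = 4.0424e-06
20 log₁₀(4.0424e-06) = -107.87 dB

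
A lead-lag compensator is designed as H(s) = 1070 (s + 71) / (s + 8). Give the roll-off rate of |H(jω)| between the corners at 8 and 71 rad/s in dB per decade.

-20 dB/decade

In this band the factors already past their corner are: pole at 8; net slope = -20 dB/decade.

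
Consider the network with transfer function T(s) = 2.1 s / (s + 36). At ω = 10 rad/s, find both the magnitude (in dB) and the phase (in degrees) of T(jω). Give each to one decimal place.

|j10| = 10
|j10 + 36| = √(10² + 36²) = 37.36
|T(j10)| = 2.1 × 10 / 37.36 = 0.56205
20 log₁₀(0.56205) = -5.00 dB
∠(j10) = 90.00°
∠(j10 + 36) = arctan(10/36) = 15.52°
∠T(j10) = 90.00° − 15.52° = 74.48°

|T| = -5.0 dB, ∠T = 74.5°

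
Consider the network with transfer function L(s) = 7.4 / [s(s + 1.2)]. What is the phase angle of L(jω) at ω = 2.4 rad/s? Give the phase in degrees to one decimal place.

-153.4°

∠(j2.4 + 1.2) = arctan(2.4/1.2) = 63.43°
∠(j2.4) = 90.00°
∠L(j2.4) = − (63.43° + 90.00°) = -153.43°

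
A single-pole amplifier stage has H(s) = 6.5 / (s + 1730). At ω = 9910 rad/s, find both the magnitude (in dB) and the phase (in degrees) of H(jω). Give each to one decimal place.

|H| = -63.8 dB, ∠H = -80.1°

|j9910 + 1730| = √(9910² + 1730²) = 1.006e+04
|H(j9910)| = 6.5 / 1.006e+04 = 0.00064613
20 log₁₀(0.00064613) = -63.79 dB
∠(j9910 + 1730) = arctan(9910/1730) = 80.10°
∠H(j9910) = −80.10° = -80.10°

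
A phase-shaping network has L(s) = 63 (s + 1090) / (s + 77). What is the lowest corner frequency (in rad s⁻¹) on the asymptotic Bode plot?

Break frequencies occur at each pole and zero magnitude: 77 rad s⁻¹, 1090 rad s⁻¹.
The lowest is 77 rad s⁻¹.

77 rad s⁻¹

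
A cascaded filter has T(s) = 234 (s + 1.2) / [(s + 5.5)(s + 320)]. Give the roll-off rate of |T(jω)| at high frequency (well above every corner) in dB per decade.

-20 dB/decade

With 1 zero and 2 poles, the high-frequency asymptotic slope is 20 × (1 − 2) = -20 dB/decade.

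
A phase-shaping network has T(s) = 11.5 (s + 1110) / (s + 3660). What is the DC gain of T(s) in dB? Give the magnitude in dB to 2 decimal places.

10.85 dB

T(0) = 11.5 × 1110 / 3660 = 3.4877
20 log₁₀(3.4877) = 10.851 dB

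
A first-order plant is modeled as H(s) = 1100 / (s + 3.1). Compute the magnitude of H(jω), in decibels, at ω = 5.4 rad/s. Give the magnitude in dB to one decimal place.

|j5.4 + 3.1| = √(5.4² + 3.1²) = 6.227
|H(j5.4)| = 1100 / 6.227 = 176.66
20 log₁₀(176.66) = 44.94 dB

44.9 dB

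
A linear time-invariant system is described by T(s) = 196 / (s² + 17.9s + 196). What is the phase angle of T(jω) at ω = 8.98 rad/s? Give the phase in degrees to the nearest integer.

-54°

∠[(j8.98)² + 17.9(j8.98) + 196] = ∠[115.36 + j160.74] = 54.33°
∠T(j8.98) = −54.33° = -54.33°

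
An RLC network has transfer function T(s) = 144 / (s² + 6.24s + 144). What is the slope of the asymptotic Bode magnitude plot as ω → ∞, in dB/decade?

-40 dB/decade

With 0 zeros and 2 poles, the high-frequency asymptotic slope is 20 × (0 − 2) = -40 dB/decade.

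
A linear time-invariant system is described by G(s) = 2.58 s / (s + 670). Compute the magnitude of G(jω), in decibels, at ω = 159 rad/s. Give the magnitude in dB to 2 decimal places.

-4.50 dB

|j159| = 159
|j159 + 670| = √(159² + 670²) = 688.6
|G(j159)| = 2.58 × 159 / 688.6 = 0.59572
20 log₁₀(0.59572) = -4.499 dB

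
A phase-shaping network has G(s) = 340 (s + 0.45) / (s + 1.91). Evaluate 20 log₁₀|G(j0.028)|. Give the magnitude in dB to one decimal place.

38.1 dB

|j0.028 + 0.45| = √(0.028² + 0.45²) = 0.4509
|j0.028 + 1.91| = √(0.028² + 1.91²) = 1.91
|G(j0.028)| = 340 × 0.4509 / 1.91 = 80.251
20 log₁₀(80.251) = 38.09 dB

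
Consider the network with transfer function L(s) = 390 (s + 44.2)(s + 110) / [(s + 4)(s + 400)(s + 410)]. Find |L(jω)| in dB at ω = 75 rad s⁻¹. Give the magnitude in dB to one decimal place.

-9.0 dB

|j75 + 44.2| = √(75² + 44.2²) = 87.06
|j75 + 110| = √(75² + 110²) = 133.1
|j75 + 4| = √(75² + 4²) = 75.11
|j75 + 400| = √(75² + 400²) = 407
|j75 + 410| = √(75² + 410²) = 416.8
|L(j75)| = 390 × 87.06 × 133.1 / (75.11 × 407 × 416.8) = 0.3548
20 log₁₀(0.3548) = -9.00 dB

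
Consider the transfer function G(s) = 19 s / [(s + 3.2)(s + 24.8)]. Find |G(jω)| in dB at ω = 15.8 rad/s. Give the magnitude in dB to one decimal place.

-4.0 dB

|j15.8| = 15.8
|j15.8 + 3.2| = √(15.8² + 3.2²) = 16.12
|j15.8 + 24.8| = √(15.8² + 24.8²) = 29.41
|G(j15.8)| = 19 × 15.8 / (16.12 × 29.41) = 0.63328
20 log₁₀(0.63328) = -3.97 dB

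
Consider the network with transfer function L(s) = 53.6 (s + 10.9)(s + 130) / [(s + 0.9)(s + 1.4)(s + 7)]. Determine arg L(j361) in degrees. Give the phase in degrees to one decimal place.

-110.1°

∠(j361 + 10.9) = arctan(361/10.9) = 88.27°
∠(j361 + 130) = arctan(361/130) = 70.20°
∠(j361 + 0.9) = arctan(361/0.9) = 89.86°
∠(j361 + 1.4) = arctan(361/1.4) = 89.78°
∠(j361 + 7) = arctan(361/7) = 88.89°
∠L(j361) = 88.27° + 70.20° − (89.86° + 89.78° + 88.89°) = -110.06°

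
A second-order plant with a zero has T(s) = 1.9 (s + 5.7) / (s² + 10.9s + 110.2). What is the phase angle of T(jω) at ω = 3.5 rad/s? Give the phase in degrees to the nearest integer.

10°

∠(j3.5 + 5.7) = arctan(3.5/5.7) = 31.55°
∠[(j3.5)² + 10.9(j3.5) + 110.2] = ∠[97.95 + j38.15] = 21.28°
∠T(j3.5) = 31.55° − 21.28° = 10.27°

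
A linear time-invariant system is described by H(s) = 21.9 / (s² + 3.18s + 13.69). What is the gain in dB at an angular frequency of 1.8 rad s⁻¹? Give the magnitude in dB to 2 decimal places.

|(j1.8)² + 3.18(j1.8) + 13.69| = |10.45 + j5.724| = 11.91
|H(j1.8)| = 21.9 / 11.91 = 1.838
20 log₁₀(1.838) = 5.287 dB

5.29 dB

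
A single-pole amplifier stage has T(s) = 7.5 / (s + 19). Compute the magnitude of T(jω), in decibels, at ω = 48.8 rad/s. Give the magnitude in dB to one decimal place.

|j48.8 + 19| = √(48.8² + 19²) = 52.37
|T(j48.8)| = 7.5 / 52.37 = 0.14322
20 log₁₀(0.14322) = -16.88 dB

-16.9 dB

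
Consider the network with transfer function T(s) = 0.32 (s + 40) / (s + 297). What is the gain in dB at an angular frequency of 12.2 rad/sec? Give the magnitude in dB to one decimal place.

|j12.2 + 40| = √(12.2² + 40²) = 41.82
|j12.2 + 297| = √(12.2² + 297²) = 297.3
|T(j12.2)| = 0.32 × 41.82 / 297.3 = 0.04502
20 log₁₀(0.04502) = -26.93 dB

-26.9 dB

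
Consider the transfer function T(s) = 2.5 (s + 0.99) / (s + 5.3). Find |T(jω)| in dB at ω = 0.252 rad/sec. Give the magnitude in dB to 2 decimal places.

|j0.252 + 0.99| = √(0.252² + 0.99²) = 1.022
|j0.252 + 5.3| = √(0.252² + 5.3²) = 5.306
|T(j0.252)| = 2.5 × 1.022 / 5.306 = 0.48133
20 log₁₀(0.48133) = -6.351 dB

-6.35 dB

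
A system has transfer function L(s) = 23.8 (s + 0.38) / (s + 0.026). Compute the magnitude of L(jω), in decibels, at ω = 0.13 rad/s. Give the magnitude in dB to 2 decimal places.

|j0.13 + 0.38| = √(0.13² + 0.38²) = 0.4016
|j0.13 + 0.026| = √(0.13² + 0.026²) = 0.1326
|L(j0.13)| = 23.8 × 0.4016 / 0.1326 = 72.1
20 log₁₀(72.1) = 37.159 dB

37.16 dB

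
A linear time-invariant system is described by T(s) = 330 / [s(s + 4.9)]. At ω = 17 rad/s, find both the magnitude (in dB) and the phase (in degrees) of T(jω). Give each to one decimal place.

|T| = 0.8 dB, ∠T = -163.9°

|j17 + 4.9| = √(17² + 4.9²) = 17.69
|j17| = 17
|T(j17)| = 330 / (17.69 × 17) = 1.0972
20 log₁₀(1.0972) = 0.81 dB
∠(j17 + 4.9) = arctan(17/4.9) = 73.92°
∠(j17) = 90.00°
∠T(j17) = − (73.92° + 90.00°) = -163.92°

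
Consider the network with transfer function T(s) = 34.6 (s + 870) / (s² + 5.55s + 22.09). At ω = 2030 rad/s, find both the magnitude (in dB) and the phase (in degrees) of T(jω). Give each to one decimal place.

|T| = -34.6 dB, ∠T = -113.0°

|j2030 + 870| = √(2030² + 870²) = 2209
|(j2030)² + 5.55(j2030) + 22.09| = |-4.1209e+06 + j11266| = 4.121e+06
|T(j2030)| = 34.6 × 2209 / 4.121e+06 = 0.018544
20 log₁₀(0.018544) = -34.64 dB
∠(j2030 + 870) = arctan(2030/870) = 66.80°
∠[(j2030)² + 5.55(j2030) + 22.09] = ∠[-4.1209e+06 + j11266] = 179.84°
∠T(j2030) = 66.80° − 179.84° = -113.04°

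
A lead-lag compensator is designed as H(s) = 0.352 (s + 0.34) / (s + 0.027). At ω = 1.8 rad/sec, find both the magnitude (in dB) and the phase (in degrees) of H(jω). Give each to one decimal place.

|j1.8 + 0.34| = √(1.8² + 0.34²) = 1.832
|j1.8 + 0.027| = √(1.8² + 0.027²) = 1.8
|H(j1.8)| = 0.352 × 1.832 / 1.8 = 0.35818
20 log₁₀(0.35818) = -8.92 dB
∠(j1.8 + 0.34) = arctan(1.8/0.34) = 79.30°
∠(j1.8 + 0.027) = arctan(1.8/0.027) = 89.14°
∠H(j1.8) = 79.30° − 89.14° = -9.84°

|H| = -8.9 dB, ∠H = -9.8°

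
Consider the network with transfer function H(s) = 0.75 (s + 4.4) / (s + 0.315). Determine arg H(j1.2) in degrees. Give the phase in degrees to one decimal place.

-60.0°

∠(j1.2 + 4.4) = arctan(1.2/4.4) = 15.26°
∠(j1.2 + 0.315) = arctan(1.2/0.315) = 75.29°
∠H(j1.2) = 15.26° − 75.29° = -60.04°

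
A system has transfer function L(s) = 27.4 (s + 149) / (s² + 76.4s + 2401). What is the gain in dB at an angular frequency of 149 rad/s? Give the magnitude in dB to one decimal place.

|j149 + 149| = √(149² + 149²) = 210.7
|(j149)² + 76.4(j149) + 2401| = |-19800 + j11384| = 2.284e+04
|L(j149)| = 27.4 × 210.7 / 2.284e+04 = 0.2528
20 log₁₀(0.2528) = -11.94 dB

-11.9 dB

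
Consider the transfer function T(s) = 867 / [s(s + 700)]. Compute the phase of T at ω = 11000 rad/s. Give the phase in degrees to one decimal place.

∠(j11000 + 700) = arctan(11000/700) = 86.36°
∠(j11000) = 90.00°
∠T(j11000) = − (86.36° + 90.00°) = -176.36°

-176.4°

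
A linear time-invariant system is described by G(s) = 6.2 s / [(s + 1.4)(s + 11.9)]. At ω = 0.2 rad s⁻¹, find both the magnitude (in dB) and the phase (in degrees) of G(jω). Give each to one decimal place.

|j0.2| = 0.2
|j0.2 + 1.4| = √(0.2² + 1.4²) = 1.414
|j0.2 + 11.9| = √(0.2² + 11.9²) = 11.9
|G(j0.2)| = 6.2 × 0.2 / (1.414 × 11.9) = 0.073671
20 log₁₀(0.073671) = -22.65 dB
∠(j0.2) = 90.00°
∠(j0.2 + 1.4) = arctan(0.2/1.4) = 8.13°
∠(j0.2 + 11.9) = arctan(0.2/11.9) = 0.96°
∠G(j0.2) = 90.00° − (8.13° + 0.96°) = 80.91°

|G| = -22.7 dB, ∠G = 80.9°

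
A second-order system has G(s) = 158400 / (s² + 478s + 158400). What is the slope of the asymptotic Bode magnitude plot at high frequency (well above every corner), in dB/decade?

With 0 zeros and 2 poles, the high-frequency asymptotic slope is 20 × (0 − 2) = -40 dB/decade.

-40 dB/decade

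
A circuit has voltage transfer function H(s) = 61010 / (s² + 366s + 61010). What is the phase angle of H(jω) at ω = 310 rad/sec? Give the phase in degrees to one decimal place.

-107.2°

∠[(j310)² + 366(j310) + 61010] = ∠[-35090 + j1.1346e+05] = 107.19°
∠H(j310) = −107.19° = -107.19°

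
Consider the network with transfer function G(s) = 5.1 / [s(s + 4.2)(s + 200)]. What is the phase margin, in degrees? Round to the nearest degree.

90°

Gain crossover: |G(jω)| = 1 at ω ≈ 0.00607 rad s⁻¹.
∠G(j0.00607) = −90° − arctan(0.00607/4.2) − arctan(0.00607/200) ≈ -90.08°
PM = 180° + (-90.08°) = 89.92°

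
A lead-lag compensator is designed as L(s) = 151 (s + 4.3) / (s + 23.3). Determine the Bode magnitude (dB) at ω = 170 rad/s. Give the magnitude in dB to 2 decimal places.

|j170 + 4.3| = √(170² + 4.3²) = 170.1
|j170 + 23.3| = √(170² + 23.3²) = 171.6
|L(j170)| = 151 × 170.1 / 171.6 = 149.65
20 log₁₀(149.65) = 43.501 dB

43.50 dB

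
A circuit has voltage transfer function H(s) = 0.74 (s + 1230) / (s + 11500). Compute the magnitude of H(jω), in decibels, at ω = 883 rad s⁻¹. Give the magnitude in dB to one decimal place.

-20.3 dB

|j883 + 1230| = √(883² + 1230²) = 1514
|j883 + 11500| = √(883² + 11500²) = 1.153e+04
|H(j883)| = 0.74 × 1514 / 1.153e+04 = 0.097145
20 log₁₀(0.097145) = -20.25 dB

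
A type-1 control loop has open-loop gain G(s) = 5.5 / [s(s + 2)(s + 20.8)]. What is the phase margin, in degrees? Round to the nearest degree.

Gain crossover: |G(jω)| = 1 at ω ≈ 0.132 rad/s.
∠G(j0.132) = −90° − arctan(0.132/2) − arctan(0.132/20.8) ≈ -94.14°
PM = 180° + (-94.14°) = 85.86°

86°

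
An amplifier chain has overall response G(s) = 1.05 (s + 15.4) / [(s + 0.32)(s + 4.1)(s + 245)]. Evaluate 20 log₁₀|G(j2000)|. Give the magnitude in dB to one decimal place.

-131.7 dB

|j2000 + 15.4| = √(2000² + 15.4²) = 2000
|j2000 + 0.32| = √(2000² + 0.32²) = 2000
|j2000 + 4.1| = √(2000² + 4.1²) = 2000
|j2000 + 245| = √(2000² + 245²) = 2015
|G(j2000)| = 1.05 × 2000 / (2000 × 2000 × 2015) = 2.6056e-07
20 log₁₀(2.6056e-07) = -131.68 dB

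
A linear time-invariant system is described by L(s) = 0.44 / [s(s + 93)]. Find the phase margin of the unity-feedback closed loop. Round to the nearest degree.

Gain crossover: |L(jω)| = 1 at ω ≈ 0.00473 rad/s.
∠L(j0.00473) = −90° − arctan(0.00473/93) ≈ -90.00°
PM = 180° + (-90.00°) = 90.00°

90 deg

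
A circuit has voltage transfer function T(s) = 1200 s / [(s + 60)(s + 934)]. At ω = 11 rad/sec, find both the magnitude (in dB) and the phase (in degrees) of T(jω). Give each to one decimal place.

|T| = -12.7 dB, ∠T = 78.9°

|j11| = 11
|j11 + 60| = √(11² + 60²) = 61
|j11 + 934| = √(11² + 934²) = 934.1
|T(j11)| = 1200 × 11 / (61 × 934.1) = 0.23167
20 log₁₀(0.23167) = -12.70 dB
∠(j11) = 90.00°
∠(j11 + 60) = arctan(11/60) = 10.39°
∠(j11 + 934) = arctan(11/934) = 0.67°
∠T(j11) = 90.00° − (10.39° + 0.67°) = 78.94°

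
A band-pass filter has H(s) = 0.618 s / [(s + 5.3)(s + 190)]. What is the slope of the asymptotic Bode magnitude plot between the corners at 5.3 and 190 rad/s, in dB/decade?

In this band the factors already past their corner are: 1 differentiator zero, pole at 5.3; net slope = 0 dB/decade.

0 dB/decade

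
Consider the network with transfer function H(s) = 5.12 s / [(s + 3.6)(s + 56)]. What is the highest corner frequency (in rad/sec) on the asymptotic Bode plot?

56 rad/sec

Break frequencies occur at each pole and zero magnitude: 3.6 rad/sec, 56 rad/sec.
The highest is 56 rad/sec.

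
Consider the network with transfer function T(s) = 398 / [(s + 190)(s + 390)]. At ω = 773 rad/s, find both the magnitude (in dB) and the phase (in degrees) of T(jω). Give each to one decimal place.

|j773 + 190| = √(773² + 190²) = 796
|j773 + 390| = √(773² + 390²) = 865.8
|T(j773)| = 398 / (796 × 865.8) = 0.00057749
20 log₁₀(0.00057749) = -64.77 dB
∠(j773 + 190) = arctan(773/190) = 76.19°
∠(j773 + 390) = arctan(773/390) = 63.23°
∠T(j773) = − (76.19° + 63.23°) = -139.42°

|T| = -64.8 dB, ∠T = -139.4 deg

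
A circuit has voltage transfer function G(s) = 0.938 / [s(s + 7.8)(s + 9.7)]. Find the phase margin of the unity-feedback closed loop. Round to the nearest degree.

Gain crossover: |G(jω)| = 1 at ω ≈ 0.0124 rad/s.
∠G(j0.0124) = −90° − arctan(0.0124/7.8) − arctan(0.0124/9.7) ≈ -90.16°
PM = 180° + (-90.16°) = 89.84°

90°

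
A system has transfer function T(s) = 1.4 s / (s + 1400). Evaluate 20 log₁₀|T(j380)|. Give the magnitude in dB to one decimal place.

-8.7 dB

|j380| = 380
|j380 + 1400| = √(380² + 1400²) = 1451
|T(j380)| = 1.4 × 380 / 1451 = 0.36673
20 log₁₀(0.36673) = -8.71 dB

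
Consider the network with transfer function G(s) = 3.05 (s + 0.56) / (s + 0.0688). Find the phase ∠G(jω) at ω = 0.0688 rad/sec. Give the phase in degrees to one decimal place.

∠(j0.0688 + 0.56) = arctan(0.0688/0.56) = 7.00°
∠(j0.0688 + 0.0688) = arctan(0.0688/0.0688) = 45.00°
∠G(j0.0688) = 7.00° − 45.00° = -38.00°

-38.0°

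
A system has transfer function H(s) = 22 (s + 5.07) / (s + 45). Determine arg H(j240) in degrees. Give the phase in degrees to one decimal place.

9.4 deg

∠(j240 + 5.07) = arctan(240/5.07) = 88.79°
∠(j240 + 45) = arctan(240/45) = 79.38°
∠H(j240) = 88.79° − 79.38° = 9.41°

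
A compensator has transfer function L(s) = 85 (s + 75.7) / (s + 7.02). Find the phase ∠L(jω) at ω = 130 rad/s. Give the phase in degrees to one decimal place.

-27.1°

∠(j130 + 75.7) = arctan(130/75.7) = 59.79°
∠(j130 + 7.02) = arctan(130/7.02) = 86.91°
∠L(j130) = 59.79° − 86.91° = -27.12°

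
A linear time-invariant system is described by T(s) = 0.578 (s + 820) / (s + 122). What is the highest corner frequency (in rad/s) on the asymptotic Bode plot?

820 rad/s

Break frequencies occur at each pole and zero magnitude: 122 rad/s, 820 rad/s.
The highest is 820 rad/s.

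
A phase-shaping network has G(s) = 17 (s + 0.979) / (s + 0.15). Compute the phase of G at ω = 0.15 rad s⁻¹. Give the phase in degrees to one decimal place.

∠(j0.15 + 0.979) = arctan(0.15/0.979) = 8.71°
∠(j0.15 + 0.15) = arctan(0.15/0.15) = 45.00°
∠G(j0.15) = 8.71° − 45.00° = -36.29°

-36.3 deg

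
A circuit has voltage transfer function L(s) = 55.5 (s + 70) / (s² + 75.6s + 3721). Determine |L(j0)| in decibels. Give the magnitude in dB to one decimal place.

L(0) = 55.5 × 70 / 3721 = 1.0441
20 log₁₀(1.0441) = 0.37 dB

0.4 dB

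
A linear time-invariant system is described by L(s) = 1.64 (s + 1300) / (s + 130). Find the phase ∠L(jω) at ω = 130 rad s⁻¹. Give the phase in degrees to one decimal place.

-39.3 deg

∠(j130 + 1300) = arctan(130/1300) = 5.71°
∠(j130 + 130) = arctan(130/130) = 45.00°
∠L(j130) = 5.71° − 45.00° = -39.29°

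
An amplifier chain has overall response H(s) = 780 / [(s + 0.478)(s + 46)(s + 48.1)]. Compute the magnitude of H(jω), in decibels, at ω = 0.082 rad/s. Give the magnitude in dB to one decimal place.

-2.8 dB

|j0.082 + 0.478| = √(0.082² + 0.478²) = 0.485
|j0.082 + 46| = √(0.082² + 46²) = 46
|j0.082 + 48.1| = √(0.082² + 48.1²) = 48.1
|H(j0.082)| = 780 / (0.485 × 46 × 48.1) = 0.72688
20 log₁₀(0.72688) = -2.77 dB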